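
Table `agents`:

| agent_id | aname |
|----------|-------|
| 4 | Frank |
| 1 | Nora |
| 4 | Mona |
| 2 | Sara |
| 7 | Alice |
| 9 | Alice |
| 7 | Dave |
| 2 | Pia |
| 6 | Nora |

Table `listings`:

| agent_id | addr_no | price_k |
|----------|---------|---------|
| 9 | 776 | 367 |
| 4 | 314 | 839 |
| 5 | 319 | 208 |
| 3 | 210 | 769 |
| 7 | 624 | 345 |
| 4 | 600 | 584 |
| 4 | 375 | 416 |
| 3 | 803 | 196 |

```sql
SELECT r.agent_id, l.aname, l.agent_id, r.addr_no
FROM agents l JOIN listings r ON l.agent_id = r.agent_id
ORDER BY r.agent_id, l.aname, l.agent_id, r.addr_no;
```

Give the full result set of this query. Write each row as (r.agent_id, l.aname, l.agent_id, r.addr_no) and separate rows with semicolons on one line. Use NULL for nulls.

INNER JOIN keeps only pairs where the ON condition holds.
Matching on l.agent_id = r.agent_id.
Matched pairs: 9.

(4, Frank, 4, 314); (4, Frank, 4, 375); (4, Frank, 4, 600); (4, Mona, 4, 314); (4, Mona, 4, 375); (4, Mona, 4, 600); (7, Alice, 7, 624); (7, Dave, 7, 624); (9, Alice, 9, 776)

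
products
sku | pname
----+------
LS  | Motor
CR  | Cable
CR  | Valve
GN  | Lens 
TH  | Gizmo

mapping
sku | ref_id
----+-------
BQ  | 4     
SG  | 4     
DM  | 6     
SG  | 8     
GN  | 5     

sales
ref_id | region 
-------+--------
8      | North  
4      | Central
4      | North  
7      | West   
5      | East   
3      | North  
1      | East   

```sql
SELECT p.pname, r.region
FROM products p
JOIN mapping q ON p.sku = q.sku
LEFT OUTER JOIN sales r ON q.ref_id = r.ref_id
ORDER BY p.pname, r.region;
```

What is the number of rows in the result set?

Evaluate left to right. First `products p INNER JOIN mapping q` on sku: 1 row(s).
Then LEFT JOIN `sales r` on ref_id: each of those 1 rows is kept; rows whose q.ref_id has no match in r get NULL for r's columns.
Result: 1 row(s).

1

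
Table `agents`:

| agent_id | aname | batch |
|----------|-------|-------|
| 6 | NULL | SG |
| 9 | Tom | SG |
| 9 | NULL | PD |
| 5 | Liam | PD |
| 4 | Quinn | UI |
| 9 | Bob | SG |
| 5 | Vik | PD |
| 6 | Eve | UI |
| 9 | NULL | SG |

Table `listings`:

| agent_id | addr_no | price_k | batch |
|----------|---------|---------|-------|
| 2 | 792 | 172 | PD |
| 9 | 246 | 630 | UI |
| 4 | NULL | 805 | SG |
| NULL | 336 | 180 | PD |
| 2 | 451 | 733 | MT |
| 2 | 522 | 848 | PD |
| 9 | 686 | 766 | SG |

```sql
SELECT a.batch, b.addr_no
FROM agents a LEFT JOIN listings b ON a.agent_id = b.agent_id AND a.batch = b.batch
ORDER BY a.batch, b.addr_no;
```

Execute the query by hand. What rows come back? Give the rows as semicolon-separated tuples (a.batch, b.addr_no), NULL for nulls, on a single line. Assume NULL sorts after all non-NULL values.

LEFT JOIN keeps every row from `agents`; unmatched rows get NULL for `listings`'s columns.
Matching on a.agent_id = b.agent_id AND a.batch = b.batch. A NULL in a compared column never satisfies the condition.
- agent_id=6, batch=SG: no b row matches, row kept with b columns NULL.
- agent_id=9, batch=SG: 1 matching b row(s), so 1 row(s) emitted.
- agent_id=9, batch=PD: no b row matches, row kept with b columns NULL.
- agent_id=5, batch=PD: no b row matches, row kept with b columns NULL.
- agent_id=4, batch=UI: no b row matches, row kept with b columns NULL.
- agent_id=9, batch=SG: 1 matching b row(s), so 1 row(s) emitted.
- agent_id=5, batch=PD: no b row matches, row kept with b columns NULL.
- agent_id=6, batch=UI: no b row matches, row kept with b columns NULL.
- agent_id=9, batch=SG: 1 matching b row(s), so 1 row(s) emitted.
After projecting and ordering:
a.batch | b.addr_no
PD | NULL
PD | NULL
PD | NULL
SG | 686
SG | 686
SG | 686
SG | NULL
UI | NULL
UI | NULL

(PD, NULL); (PD, NULL); (PD, NULL); (SG, 686); (SG, 686); (SG, 686); (SG, NULL); (UI, NULL); (UI, NULL)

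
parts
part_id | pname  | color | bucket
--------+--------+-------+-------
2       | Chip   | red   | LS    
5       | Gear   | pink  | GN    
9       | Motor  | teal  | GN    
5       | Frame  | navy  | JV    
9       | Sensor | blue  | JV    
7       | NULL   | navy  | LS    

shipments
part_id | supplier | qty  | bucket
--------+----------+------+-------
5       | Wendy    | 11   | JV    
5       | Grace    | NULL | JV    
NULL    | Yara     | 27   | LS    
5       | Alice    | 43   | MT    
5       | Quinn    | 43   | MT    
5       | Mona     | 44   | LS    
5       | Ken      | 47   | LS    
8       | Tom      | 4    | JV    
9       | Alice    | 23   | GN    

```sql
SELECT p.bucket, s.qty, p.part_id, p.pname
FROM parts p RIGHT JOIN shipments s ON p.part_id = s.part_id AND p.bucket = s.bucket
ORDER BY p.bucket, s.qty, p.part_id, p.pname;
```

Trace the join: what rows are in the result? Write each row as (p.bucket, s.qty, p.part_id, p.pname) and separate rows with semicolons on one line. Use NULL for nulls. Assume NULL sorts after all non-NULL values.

RIGHT JOIN keeps every row from `shipments`; unmatched rows get NULL for `parts`'s columns.
Matching on p.part_id = s.part_id AND p.bucket = s.bucket. A NULL in a compared column never satisfies the condition.
- part_id=2, bucket=LS: no matching s row.
- part_id=5, bucket=GN: no matching s row.
- part_id=9, bucket=GN: 1 matching s row(s), so 1 row(s) emitted.
- part_id=5, bucket=JV: 2 matching s row(s), so 2 row(s) emitted.
- part_id=9, bucket=JV: no matching s row.
- part_id=7, bucket=LS: no matching s row.
- 6 s row(s) had no p match → kept, p columns NULL.
After projecting and ordering:
p.bucket | s.qty | p.part_id | p.pname
GN | 23 | 9 | Motor
JV | 11 | 5 | Frame
JV | NULL | 5 | Frame
NULL | 4 | NULL | NULL
NULL | 27 | NULL | NULL
NULL | 43 | NULL | NULL
NULL | 43 | NULL | NULL
NULL | 44 | NULL | NULL
NULL | 47 | NULL | NULL

(GN, 23, 9, Motor); (JV, 11, 5, Frame); (JV, NULL, 5, Frame); (NULL, 4, NULL, NULL); (NULL, 27, NULL, NULL); (NULL, 43, NULL, NULL); (NULL, 43, NULL, NULL); (NULL, 44, NULL, NULL); (NULL, 47, NULL, NULL)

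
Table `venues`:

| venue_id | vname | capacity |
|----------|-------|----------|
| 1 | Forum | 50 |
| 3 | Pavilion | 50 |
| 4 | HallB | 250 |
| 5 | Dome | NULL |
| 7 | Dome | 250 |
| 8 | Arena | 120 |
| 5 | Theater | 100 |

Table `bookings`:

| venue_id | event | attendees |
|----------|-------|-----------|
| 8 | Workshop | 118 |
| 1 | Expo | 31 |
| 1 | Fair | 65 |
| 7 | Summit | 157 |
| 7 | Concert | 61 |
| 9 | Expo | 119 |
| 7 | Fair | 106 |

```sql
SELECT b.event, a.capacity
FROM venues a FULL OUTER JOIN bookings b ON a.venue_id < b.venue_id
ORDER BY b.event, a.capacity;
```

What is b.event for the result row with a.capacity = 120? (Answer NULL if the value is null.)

FULL OUTER JOIN keeps every row from both sides; unmatched rows get NULL for the other side's columns.
Matching on a.venue_id < b.venue_id.
Matched pairs: 28; unmatched a rows kept: 0; unmatched b rows kept: 2.

Expo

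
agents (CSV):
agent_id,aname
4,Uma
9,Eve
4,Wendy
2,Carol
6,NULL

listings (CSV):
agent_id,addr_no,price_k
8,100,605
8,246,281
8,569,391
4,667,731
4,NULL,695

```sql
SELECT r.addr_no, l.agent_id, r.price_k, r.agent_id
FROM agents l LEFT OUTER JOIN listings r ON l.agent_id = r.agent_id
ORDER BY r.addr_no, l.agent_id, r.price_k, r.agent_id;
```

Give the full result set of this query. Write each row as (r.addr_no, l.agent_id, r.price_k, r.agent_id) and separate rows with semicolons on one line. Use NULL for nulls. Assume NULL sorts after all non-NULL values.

LEFT JOIN keeps every row from `agents`; unmatched rows get NULL for `listings`'s columns.
Matching on l.agent_id = r.agent_id.
- l row (agent_id=4): matches 2 r row(s) → 2 output row(s).
- l row (agent_id=9): no match → kept, r columns NULL.
- l row (agent_id=4): matches 2 r row(s) → 2 output row(s).
- l row (agent_id=2): no match → kept, r columns NULL.
- l row (agent_id=6): no match → kept, r columns NULL.
After projecting and ordering:
r.addr_no | l.agent_id | r.price_k | r.agent_id
667 | 4 | 731 | 4
667 | 4 | 731 | 4
NULL | 2 | NULL | NULL
NULL | 4 | 695 | 4
NULL | 4 | 695 | 4
NULL | 6 | NULL | NULL
NULL | 9 | NULL | NULL

(667, 4, 731, 4); (667, 4, 731, 4); (NULL, 2, NULL, NULL); (NULL, 4, 695, 4); (NULL, 4, 695, 4); (NULL, 6, NULL, NULL); (NULL, 9, NULL, NULL)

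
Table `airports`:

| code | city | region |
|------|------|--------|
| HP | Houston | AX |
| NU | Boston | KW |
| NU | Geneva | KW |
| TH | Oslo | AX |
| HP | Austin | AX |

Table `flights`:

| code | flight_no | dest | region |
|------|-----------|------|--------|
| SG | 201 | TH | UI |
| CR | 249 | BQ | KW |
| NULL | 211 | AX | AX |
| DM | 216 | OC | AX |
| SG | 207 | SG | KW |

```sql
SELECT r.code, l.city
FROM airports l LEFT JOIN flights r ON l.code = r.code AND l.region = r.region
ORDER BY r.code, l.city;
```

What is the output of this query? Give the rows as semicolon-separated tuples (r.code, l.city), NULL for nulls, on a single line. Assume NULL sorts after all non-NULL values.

(NULL, Austin); (NULL, Boston); (NULL, Geneva); (NULL, Houston); (NULL, Oslo)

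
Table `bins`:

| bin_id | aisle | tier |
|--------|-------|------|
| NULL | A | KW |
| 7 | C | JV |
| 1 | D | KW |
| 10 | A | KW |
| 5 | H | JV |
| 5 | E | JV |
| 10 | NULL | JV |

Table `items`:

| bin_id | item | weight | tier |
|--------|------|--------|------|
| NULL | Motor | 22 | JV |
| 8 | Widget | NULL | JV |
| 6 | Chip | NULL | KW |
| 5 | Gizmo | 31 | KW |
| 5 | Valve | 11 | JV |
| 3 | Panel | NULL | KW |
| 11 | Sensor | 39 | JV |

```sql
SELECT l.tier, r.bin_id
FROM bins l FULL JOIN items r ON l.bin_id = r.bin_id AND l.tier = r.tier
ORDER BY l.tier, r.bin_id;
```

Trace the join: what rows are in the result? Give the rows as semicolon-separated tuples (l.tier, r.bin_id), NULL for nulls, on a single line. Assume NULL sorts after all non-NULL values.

(JV, 5); (JV, 5); (JV, NULL); (JV, NULL); (KW, NULL); (KW, NULL); (KW, NULL); (NULL, 3); (NULL, 5); (NULL, 6); (NULL, 8); (NULL, 11); (NULL, NULL)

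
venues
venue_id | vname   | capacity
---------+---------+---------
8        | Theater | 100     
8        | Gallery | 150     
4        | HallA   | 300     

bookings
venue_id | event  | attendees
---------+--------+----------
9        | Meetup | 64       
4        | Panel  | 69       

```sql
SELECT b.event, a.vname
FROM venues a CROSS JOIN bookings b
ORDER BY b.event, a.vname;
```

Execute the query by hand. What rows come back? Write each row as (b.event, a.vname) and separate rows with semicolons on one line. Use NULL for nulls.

(Meetup, Gallery); (Meetup, HallA); (Meetup, Theater); (Panel, Gallery); (Panel, HallA); (Panel, Theater)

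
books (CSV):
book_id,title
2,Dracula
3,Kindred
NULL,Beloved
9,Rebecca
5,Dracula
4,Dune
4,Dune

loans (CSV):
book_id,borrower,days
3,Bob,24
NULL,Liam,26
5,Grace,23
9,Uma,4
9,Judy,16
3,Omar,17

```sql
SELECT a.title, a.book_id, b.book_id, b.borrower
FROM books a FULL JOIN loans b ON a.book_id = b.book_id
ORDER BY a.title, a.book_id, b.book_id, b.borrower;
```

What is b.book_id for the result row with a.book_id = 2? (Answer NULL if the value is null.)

FULL OUTER JOIN keeps every row from both sides; unmatched rows get NULL for the other side's columns.
Matching on a.book_id = b.book_id. A NULL in a compared column never satisfies the condition.
Matched pairs: 5; unmatched a rows kept: 4; unmatched b rows kept: 1.

NULL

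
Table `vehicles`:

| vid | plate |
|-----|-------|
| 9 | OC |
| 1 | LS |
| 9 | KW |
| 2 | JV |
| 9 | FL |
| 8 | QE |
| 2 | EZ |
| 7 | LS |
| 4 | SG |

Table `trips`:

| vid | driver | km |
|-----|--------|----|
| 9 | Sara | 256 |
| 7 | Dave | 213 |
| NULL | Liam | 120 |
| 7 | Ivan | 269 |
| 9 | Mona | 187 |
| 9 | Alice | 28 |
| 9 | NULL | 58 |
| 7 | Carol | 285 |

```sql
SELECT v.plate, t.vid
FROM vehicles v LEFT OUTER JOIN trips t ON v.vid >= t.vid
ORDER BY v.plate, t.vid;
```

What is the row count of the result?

31

LEFT JOIN keeps every row from `vehicles`; unmatched rows get NULL for `trips`'s columns.
Matching on v.vid >= t.vid. A NULL in a compared column never satisfies the condition.
- v[0] vid=9 → 7 match(es) in t → 7 row(s).
- v[1] vid=1 → no match; kept with NULLs on the t side.
- v[2] vid=9 → 7 match(es) in t → 7 row(s).
- v[3] vid=2 → no match; kept with NULLs on the t side.
- v[4] vid=9 → 7 match(es) in t → 7 row(s).
- v[5] vid=8 → 3 match(es) in t → 3 row(s).
- v[6] vid=2 → no match; kept with NULLs on the t side.
- v[7] vid=7 → 3 match(es) in t → 3 row(s).
- v[8] vid=4 → no match; kept with NULLs on the t side.
Total: 27 matched + 4 padded = 31 rows.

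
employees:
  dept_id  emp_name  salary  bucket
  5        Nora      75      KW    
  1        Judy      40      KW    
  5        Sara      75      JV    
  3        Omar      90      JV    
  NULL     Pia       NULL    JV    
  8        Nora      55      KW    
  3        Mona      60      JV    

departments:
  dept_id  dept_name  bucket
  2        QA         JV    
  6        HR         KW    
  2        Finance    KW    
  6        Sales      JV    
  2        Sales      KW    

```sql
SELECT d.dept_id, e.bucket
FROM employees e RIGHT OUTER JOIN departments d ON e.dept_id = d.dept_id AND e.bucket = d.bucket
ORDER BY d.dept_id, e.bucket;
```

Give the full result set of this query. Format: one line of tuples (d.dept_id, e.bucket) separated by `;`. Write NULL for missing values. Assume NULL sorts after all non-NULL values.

(2, NULL); (2, NULL); (2, NULL); (6, NULL); (6, NULL)

RIGHT JOIN keeps every row from `departments`; unmatched rows get NULL for `employees`'s columns.
Matching on e.dept_id = d.dept_id AND e.bucket = d.bucket. A NULL in a compared column never satisfies the condition.
- dept_id=5, bucket=KW: no matching d row.
- dept_id=1, bucket=KW: no matching d row.
- dept_id=5, bucket=JV: no matching d row.
- dept_id=3, bucket=JV: no matching d row.
- dept_id=NULL, bucket=JV: no matching d row.
- dept_id=8, bucket=KW: no matching d row.
- dept_id=3, bucket=JV: no matching d row.
- plus 5 unmatched d row(s), each kept with NULL e columns.
After projecting and ordering:
d.dept_id | e.bucket
2 | NULL
2 | NULL
2 | NULL
6 | NULL
6 | NULL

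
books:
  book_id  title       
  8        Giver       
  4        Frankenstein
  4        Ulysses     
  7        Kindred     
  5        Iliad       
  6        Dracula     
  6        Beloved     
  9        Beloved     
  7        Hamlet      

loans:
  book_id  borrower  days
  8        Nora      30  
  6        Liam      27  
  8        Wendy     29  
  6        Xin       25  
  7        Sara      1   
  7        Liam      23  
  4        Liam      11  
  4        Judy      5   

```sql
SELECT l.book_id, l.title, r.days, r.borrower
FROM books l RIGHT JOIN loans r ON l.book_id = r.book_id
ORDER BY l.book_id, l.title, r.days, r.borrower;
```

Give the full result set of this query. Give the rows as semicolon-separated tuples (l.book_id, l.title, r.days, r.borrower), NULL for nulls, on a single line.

RIGHT JOIN keeps every row from `loans`; unmatched rows get NULL for `books`'s columns.
Matching on l.book_id = r.book_id.
- book_id=8: 2 matching r row(s), so 2 row(s) emitted.
- book_id=4: 2 matching r row(s), so 2 row(s) emitted.
- book_id=4: 2 matching r row(s), so 2 row(s) emitted.
- book_id=7: 2 matching r row(s), so 2 row(s) emitted.
- book_id=5: no matching r row.
- book_id=6: 2 matching r row(s), so 2 row(s) emitted.
- book_id=6: 2 matching r row(s), so 2 row(s) emitted.
- book_id=9: no matching r row.
- book_id=7: 2 matching r row(s), so 2 row(s) emitted.
- every r row matched at least one l row.

(4, Frankenstein, 5, Judy); (4, Frankenstein, 11, Liam); (4, Ulysses, 5, Judy); (4, Ulysses, 11, Liam); (6, Beloved, 25, Xin); (6, Beloved, 27, Liam); (6, Dracula, 25, Xin); (6, Dracula, 27, Liam); (7, Hamlet, 1, Sara); (7, Hamlet, 23, Liam); (7, Kindred, 1, Sara); (7, Kindred, 23, Liam); (8, Giver, 29, Wendy); (8, Giver, 30, Nora)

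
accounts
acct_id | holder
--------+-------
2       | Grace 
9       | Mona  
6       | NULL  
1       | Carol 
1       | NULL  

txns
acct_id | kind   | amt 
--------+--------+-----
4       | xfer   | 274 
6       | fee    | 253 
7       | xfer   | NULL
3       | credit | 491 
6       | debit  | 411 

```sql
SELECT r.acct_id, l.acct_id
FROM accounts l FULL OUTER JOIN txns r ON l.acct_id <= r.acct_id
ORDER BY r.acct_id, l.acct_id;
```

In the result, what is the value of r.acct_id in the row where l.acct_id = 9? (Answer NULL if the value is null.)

FULL OUTER JOIN keeps every row from both sides; unmatched rows get NULL for the other side's columns.
Matching on l.acct_id <= r.acct_id.
Matched pairs: 18; unmatched l rows kept: 1; unmatched r rows kept: 0.

NULL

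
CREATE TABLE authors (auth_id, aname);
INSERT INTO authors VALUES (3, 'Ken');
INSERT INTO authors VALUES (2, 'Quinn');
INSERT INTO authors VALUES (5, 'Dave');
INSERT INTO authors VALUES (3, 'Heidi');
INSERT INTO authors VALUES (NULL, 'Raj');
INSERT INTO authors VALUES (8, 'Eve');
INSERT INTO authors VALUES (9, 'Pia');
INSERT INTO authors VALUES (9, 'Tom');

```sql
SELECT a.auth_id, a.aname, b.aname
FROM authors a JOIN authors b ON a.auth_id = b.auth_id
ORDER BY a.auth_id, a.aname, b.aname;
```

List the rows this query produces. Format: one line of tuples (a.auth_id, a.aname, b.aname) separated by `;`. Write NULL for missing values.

INNER JOIN keeps only pairs where the ON condition holds.
Matching on a.auth_id = b.auth_id. A NULL in a compared column never satisfies the condition.
Matched pairs: 11.

(2, Quinn, Quinn); (3, Heidi, Heidi); (3, Heidi, Ken); (3, Ken, Heidi); (3, Ken, Ken); (5, Dave, Dave); (8, Eve, Eve); (9, Pia, Pia); (9, Pia, Tom); (9, Tom, Pia); (9, Tom, Tom)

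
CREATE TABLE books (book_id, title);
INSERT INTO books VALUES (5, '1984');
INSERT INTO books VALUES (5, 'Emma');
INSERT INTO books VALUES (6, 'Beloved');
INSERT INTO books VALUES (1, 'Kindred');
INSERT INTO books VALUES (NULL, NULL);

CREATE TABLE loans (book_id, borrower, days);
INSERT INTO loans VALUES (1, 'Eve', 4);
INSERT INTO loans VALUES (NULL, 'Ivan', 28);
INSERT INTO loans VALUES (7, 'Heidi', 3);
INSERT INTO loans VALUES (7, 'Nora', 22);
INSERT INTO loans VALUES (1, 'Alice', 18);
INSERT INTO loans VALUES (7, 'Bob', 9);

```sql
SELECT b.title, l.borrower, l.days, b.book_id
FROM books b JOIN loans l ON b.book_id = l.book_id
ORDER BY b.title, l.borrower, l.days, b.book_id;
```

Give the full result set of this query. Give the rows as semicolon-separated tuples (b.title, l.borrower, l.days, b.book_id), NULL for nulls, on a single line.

(Kindred, Alice, 18, 1); (Kindred, Eve, 4, 1)

INNER JOIN keeps only pairs where the ON condition holds.
Matching on b.book_id = l.book_id. A NULL in a compared column never satisfies the condition.
- b row (book_id=5): no match → dropped.
- b row (book_id=5): no match → dropped.
- b row (book_id=6): no match → dropped.
- b row (book_id=1): matches 2 l row(s) → 2 output row(s).
- b row (book_id=NULL): no match → dropped.
After projecting and ordering:
b.title | l.borrower | l.days | b.book_id
Kindred | Alice | 18 | 1
Kindred | Eve | 4 | 1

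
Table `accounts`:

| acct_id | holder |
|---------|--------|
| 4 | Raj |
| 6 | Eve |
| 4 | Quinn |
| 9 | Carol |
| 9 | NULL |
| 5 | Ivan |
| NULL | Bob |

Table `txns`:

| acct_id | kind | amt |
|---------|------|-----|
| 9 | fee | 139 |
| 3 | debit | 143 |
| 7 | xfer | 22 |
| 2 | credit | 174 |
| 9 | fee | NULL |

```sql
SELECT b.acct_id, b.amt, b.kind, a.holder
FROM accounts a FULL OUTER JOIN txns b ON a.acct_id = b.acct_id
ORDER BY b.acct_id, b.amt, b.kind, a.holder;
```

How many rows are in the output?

12

FULL OUTER JOIN keeps every row from both sides; unmatched rows get NULL for the other side's columns.
Matching on a.acct_id = b.acct_id. A NULL in a compared column never satisfies the condition.
- acct_id=4: no b row matches, row kept with b columns NULL.
- acct_id=6: no b row matches, row kept with b columns NULL.
- acct_id=4: no b row matches, row kept with b columns NULL.
- acct_id=9: 2 matching b row(s), so 2 row(s) emitted.
- acct_id=9: 2 matching b row(s), so 2 row(s) emitted.
- acct_id=5: no b row matches, row kept with b columns NULL.
- acct_id=NULL: no b row matches, row kept with b columns NULL.
- plus 3 unmatched b row(s), each kept with NULL a columns.
Total: 4 matched + 8 padded = 12 rows.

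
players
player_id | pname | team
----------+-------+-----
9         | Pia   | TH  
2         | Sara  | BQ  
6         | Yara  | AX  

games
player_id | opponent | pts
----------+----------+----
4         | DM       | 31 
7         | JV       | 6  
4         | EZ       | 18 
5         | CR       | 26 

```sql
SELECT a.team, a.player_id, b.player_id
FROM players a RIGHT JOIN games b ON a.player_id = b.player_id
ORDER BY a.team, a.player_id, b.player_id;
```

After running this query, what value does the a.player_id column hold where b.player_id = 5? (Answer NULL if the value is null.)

RIGHT JOIN keeps every row from `games`; unmatched rows get NULL for `players`'s columns.
Matching on a.player_id = b.player_id.
- a (player_id=9) has no partner in b.
- a (player_id=2) has no partner in b.
- a (player_id=6) has no partner in b.
- 4 row(s) from b found no a partner → padded with NULL.

NULL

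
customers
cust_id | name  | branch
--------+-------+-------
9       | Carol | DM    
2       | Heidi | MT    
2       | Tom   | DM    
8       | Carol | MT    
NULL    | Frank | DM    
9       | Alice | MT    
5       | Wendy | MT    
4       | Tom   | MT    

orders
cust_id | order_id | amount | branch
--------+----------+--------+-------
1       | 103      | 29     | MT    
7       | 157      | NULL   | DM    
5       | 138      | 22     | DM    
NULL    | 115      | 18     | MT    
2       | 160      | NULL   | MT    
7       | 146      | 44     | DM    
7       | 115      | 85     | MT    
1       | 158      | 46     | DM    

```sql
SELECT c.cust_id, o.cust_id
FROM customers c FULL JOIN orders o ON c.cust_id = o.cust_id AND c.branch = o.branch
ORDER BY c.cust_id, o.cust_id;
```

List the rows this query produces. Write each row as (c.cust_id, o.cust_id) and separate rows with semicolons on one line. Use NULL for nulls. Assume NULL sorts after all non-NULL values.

FULL OUTER JOIN keeps every row from both sides; unmatched rows get NULL for the other side's columns.
Matching on c.cust_id = o.cust_id AND c.branch = o.branch. A NULL in a compared column never satisfies the condition.
- cust_id=9, branch=DM: no o row matches, row kept with o columns NULL.
- cust_id=2, branch=MT: 1 matching o row(s), so 1 row(s) emitted.
- cust_id=2, branch=DM: no o row matches, row kept with o columns NULL.
- cust_id=8, branch=MT: no o row matches, row kept with o columns NULL.
- cust_id=NULL, branch=DM: no o row matches, row kept with o columns NULL.
- cust_id=9, branch=MT: no o row matches, row kept with o columns NULL.
- cust_id=5, branch=MT: no o row matches, row kept with o columns NULL.
- cust_id=4, branch=MT: no o row matches, row kept with o columns NULL.
- plus 7 unmatched o row(s), each kept with NULL c columns.

(2, 2); (2, NULL); (4, NULL); (5, NULL); (8, NULL); (9, NULL); (9, NULL); (NULL, 1); (NULL, 1); (NULL, 5); (NULL, 7); (NULL, 7); (NULL, 7); (NULL, NULL); (NULL, NULL)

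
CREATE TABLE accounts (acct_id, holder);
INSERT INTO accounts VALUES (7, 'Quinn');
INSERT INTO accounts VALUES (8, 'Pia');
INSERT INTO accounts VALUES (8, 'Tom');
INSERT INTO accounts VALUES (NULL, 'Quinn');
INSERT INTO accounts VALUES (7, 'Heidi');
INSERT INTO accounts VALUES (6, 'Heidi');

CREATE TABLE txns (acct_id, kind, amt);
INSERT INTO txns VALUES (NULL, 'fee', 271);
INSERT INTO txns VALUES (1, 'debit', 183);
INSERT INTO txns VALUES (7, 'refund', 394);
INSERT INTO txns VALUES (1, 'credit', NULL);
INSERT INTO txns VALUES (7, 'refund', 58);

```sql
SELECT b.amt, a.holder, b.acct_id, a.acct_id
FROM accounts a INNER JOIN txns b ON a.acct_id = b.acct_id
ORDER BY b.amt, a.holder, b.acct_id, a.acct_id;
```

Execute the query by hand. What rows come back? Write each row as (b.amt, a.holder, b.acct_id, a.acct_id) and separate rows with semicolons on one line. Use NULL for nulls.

(58, Heidi, 7, 7); (58, Quinn, 7, 7); (394, Heidi, 7, 7); (394, Quinn, 7, 7)

INNER JOIN keeps only pairs where the ON condition holds.
Matching on a.acct_id = b.acct_id. A NULL in a compared column never satisfies the condition.
Matched pairs: 4.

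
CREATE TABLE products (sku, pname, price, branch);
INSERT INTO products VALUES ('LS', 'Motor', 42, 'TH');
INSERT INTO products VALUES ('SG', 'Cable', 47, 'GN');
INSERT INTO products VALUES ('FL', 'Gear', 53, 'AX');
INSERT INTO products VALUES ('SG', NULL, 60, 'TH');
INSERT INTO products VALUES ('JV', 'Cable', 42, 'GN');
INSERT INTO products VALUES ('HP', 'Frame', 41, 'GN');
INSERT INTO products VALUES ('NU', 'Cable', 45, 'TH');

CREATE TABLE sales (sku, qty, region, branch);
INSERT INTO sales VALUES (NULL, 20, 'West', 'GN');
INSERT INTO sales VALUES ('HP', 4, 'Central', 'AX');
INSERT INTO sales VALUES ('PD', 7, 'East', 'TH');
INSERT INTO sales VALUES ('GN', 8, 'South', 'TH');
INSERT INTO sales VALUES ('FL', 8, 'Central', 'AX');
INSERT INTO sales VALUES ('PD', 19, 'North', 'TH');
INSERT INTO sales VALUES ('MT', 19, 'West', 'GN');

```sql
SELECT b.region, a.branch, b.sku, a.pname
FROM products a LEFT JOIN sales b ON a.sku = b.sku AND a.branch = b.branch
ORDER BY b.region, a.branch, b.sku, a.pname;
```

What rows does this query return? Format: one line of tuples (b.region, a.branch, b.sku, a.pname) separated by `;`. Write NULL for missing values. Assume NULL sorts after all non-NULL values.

(Central, AX, FL, Gear); (NULL, GN, NULL, Cable); (NULL, GN, NULL, Cable); (NULL, GN, NULL, Frame); (NULL, TH, NULL, Cable); (NULL, TH, NULL, Motor); (NULL, TH, NULL, NULL)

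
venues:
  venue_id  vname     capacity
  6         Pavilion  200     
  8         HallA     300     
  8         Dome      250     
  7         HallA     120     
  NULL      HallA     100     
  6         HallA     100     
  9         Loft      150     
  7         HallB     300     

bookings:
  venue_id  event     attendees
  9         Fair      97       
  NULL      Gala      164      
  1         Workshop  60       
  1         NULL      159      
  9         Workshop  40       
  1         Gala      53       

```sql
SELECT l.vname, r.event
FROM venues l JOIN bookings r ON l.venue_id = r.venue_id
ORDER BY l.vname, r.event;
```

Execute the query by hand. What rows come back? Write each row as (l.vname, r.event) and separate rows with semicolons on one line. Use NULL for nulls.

(Loft, Fair); (Loft, Workshop)

INNER JOIN keeps only pairs where the ON condition holds.
Matching on l.venue_id = r.venue_id. A NULL in a compared column never satisfies the condition.
Matched pairs: 2.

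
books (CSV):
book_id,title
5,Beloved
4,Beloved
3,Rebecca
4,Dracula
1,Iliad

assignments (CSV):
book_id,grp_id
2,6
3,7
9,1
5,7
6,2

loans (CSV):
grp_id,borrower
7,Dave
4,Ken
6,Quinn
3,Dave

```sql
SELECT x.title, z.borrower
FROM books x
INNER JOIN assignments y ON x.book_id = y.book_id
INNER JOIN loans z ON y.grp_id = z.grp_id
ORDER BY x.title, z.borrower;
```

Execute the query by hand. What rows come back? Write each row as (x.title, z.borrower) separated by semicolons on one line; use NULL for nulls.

Evaluate left to right. First `books x INNER JOIN assignments y` on book_id: 2 row(s).
Then INNER JOIN `loans z` on grp_id: keep only rows whose y.grp_id appears in z.

(Beloved, Dave); (Rebecca, Dave)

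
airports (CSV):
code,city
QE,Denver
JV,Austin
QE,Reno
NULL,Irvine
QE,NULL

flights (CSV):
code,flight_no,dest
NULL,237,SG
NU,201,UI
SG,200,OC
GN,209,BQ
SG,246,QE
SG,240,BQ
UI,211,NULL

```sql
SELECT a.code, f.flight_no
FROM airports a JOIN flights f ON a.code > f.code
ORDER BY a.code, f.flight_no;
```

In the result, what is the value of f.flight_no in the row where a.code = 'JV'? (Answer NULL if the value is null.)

INNER JOIN keeps only pairs where the ON condition holds.
Matching on a.code > f.code. A NULL in a compared column never satisfies the condition.
- a (code=QE) pairs with 2 row(s) of f.
- a (code=JV) pairs with 1 row(s) of f.
- a (code=QE) pairs with 2 row(s) of f.
- a (code=NULL) has no partner → excluded.
- a (code=QE) pairs with 2 row(s) of f.

209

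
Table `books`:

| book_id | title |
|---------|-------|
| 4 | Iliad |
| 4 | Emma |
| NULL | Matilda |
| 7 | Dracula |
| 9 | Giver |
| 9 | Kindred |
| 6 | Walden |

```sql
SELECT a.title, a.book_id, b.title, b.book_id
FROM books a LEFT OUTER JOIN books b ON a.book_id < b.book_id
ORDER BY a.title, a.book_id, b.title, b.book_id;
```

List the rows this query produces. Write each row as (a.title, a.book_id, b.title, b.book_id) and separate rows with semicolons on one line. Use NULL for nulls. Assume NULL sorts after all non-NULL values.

(Dracula, 7, Giver, 9); (Dracula, 7, Kindred, 9); (Emma, 4, Dracula, 7); (Emma, 4, Giver, 9); (Emma, 4, Kindred, 9); (Emma, 4, Walden, 6); (Giver, 9, NULL, NULL); (Iliad, 4, Dracula, 7); (Iliad, 4, Giver, 9); (Iliad, 4, Kindred, 9); (Iliad, 4, Walden, 6); (Kindred, 9, NULL, NULL); (Matilda, NULL, NULL, NULL); (Walden, 6, Dracula, 7); (Walden, 6, Giver, 9); (Walden, 6, Kindred, 9)

LEFT JOIN keeps every row from `books a`; unmatched rows get NULL for `books b`'s columns.
Matching on a.book_id < b.book_id. A NULL in a compared column never satisfies the condition.
- a (book_id=4) pairs with 4 row(s) of b.
- a (book_id=4) pairs with 4 row(s) of b.
- a (book_id=NULL) has no partner → padded with NULL.
- a (book_id=7) pairs with 2 row(s) of b.
- a (book_id=9) has no partner → padded with NULL.
- a (book_id=9) has no partner → padded with NULL.
- a (book_id=6) pairs with 3 row(s) of b.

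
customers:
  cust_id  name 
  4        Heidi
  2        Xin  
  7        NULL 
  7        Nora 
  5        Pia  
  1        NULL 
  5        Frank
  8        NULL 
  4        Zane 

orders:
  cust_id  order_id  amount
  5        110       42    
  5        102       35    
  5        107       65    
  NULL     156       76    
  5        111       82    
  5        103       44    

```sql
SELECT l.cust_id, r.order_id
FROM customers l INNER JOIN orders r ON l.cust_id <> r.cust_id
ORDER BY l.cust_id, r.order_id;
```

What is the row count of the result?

35

INNER JOIN keeps only pairs where the ON condition holds.
Matching on l.cust_id <> r.cust_id. A NULL in a compared column never satisfies the condition.
- l row (cust_id=4): matches 5 r row(s) → 5 output row(s).
- l row (cust_id=2): matches 5 r row(s) → 5 output row(s).
- l row (cust_id=7): matches 5 r row(s) → 5 output row(s).
- l row (cust_id=7): matches 5 r row(s) → 5 output row(s).
- l row (cust_id=5): no match → dropped.
- l row (cust_id=1): matches 5 r row(s) → 5 output row(s).
- l row (cust_id=5): no match → dropped.
- l row (cust_id=8): matches 5 r row(s) → 5 output row(s).
- l row (cust_id=4): matches 5 r row(s) → 5 output row(s).
Total: 35 rows.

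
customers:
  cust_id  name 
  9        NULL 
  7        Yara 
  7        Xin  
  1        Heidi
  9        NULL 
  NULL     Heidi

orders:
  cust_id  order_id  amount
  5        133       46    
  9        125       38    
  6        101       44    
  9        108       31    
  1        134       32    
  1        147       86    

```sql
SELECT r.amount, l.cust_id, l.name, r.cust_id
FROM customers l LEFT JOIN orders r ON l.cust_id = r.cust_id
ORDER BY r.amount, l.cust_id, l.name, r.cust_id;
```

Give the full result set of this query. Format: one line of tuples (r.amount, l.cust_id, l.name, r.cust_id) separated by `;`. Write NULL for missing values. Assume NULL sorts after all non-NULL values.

LEFT JOIN keeps every row from `customers`; unmatched rows get NULL for `orders`'s columns.
Matching on l.cust_id = r.cust_id. A NULL in a compared column never satisfies the condition.
Matched pairs: 6; unmatched l rows kept: 3.

(31, 9, NULL, 9); (31, 9, NULL, 9); (32, 1, Heidi, 1); (38, 9, NULL, 9); (38, 9, NULL, 9); (86, 1, Heidi, 1); (NULL, 7, Xin, NULL); (NULL, 7, Yara, NULL); (NULL, NULL, Heidi, NULL)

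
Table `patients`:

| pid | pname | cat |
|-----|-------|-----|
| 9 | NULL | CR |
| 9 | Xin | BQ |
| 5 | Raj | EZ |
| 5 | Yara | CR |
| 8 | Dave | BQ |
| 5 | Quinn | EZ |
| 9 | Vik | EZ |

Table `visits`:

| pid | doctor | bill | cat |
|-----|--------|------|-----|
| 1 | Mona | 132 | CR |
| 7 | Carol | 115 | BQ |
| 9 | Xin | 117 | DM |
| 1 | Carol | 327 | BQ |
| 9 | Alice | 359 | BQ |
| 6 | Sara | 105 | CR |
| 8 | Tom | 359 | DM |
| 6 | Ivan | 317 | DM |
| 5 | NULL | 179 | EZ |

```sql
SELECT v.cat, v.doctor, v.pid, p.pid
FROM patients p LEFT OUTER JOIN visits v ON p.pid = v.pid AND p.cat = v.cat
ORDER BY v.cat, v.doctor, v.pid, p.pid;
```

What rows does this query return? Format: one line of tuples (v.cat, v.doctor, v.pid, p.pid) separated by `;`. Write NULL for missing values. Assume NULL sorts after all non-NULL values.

LEFT JOIN keeps every row from `patients`; unmatched rows get NULL for `visits`'s columns.
Matching on p.pid = v.pid AND p.cat = v.cat.
- pid=9, cat=CR: no v row matches, row kept with v columns NULL.
- pid=9, cat=BQ: 1 matching v row(s), so 1 row(s) emitted.
- pid=5, cat=EZ: 1 matching v row(s), so 1 row(s) emitted.
- pid=5, cat=CR: no v row matches, row kept with v columns NULL.
- pid=8, cat=BQ: no v row matches, row kept with v columns NULL.
- pid=5, cat=EZ: 1 matching v row(s), so 1 row(s) emitted.
- pid=9, cat=EZ: no v row matches, row kept with v columns NULL.
After projecting and ordering:
v.cat | v.doctor | v.pid | p.pid
BQ | Alice | 9 | 9
EZ | NULL | 5 | 5
EZ | NULL | 5 | 5
NULL | NULL | NULL | 5
NULL | NULL | NULL | 8
NULL | NULL | NULL | 9
NULL | NULL | NULL | 9

(BQ, Alice, 9, 9); (EZ, NULL, 5, 5); (EZ, NULL, 5, 5); (NULL, NULL, NULL, 5); (NULL, NULL, NULL, 8); (NULL, NULL, NULL, 9); (NULL, NULL, NULL, 9)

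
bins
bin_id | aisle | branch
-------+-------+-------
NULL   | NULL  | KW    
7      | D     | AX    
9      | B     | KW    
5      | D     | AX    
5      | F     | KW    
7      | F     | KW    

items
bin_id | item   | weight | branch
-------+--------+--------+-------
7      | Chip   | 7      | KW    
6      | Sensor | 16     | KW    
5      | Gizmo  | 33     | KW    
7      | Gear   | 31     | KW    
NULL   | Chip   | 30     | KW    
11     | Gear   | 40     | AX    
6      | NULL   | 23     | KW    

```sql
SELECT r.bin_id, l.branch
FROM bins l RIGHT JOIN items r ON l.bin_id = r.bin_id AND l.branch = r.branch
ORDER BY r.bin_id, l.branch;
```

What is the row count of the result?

RIGHT JOIN keeps every row from `items`; unmatched rows get NULL for `bins`'s columns.
Matching on l.bin_id = r.bin_id AND l.branch = r.branch. A NULL in a compared column never satisfies the condition.
- l (bin_id=NULL, branch=KW) has no partner in r.
- l (bin_id=7, branch=AX) has no partner in r.
- l (bin_id=9, branch=KW) has no partner in r.
- l (bin_id=5, branch=AX) has no partner in r.
- l (bin_id=5, branch=KW) pairs with 1 row(s) of r.
- l (bin_id=7, branch=KW) pairs with 2 row(s) of r.
- plus 4 unmatched r row(s), each kept with NULL l columns.
Total: 3 matched + 4 padded = 7 rows.

7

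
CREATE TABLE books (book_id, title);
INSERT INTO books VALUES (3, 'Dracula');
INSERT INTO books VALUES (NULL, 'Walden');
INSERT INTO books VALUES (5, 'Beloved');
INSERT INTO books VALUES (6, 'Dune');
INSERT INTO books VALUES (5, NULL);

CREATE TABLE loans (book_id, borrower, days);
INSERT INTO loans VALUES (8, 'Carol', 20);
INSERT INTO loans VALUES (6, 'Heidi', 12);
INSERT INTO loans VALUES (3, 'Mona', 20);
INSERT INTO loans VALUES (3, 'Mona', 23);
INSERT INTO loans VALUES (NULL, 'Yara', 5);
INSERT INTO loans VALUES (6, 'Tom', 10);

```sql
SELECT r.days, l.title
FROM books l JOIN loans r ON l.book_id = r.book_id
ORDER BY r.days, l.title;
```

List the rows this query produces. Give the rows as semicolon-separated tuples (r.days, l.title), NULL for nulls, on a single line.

(10, Dune); (12, Dune); (20, Dracula); (23, Dracula)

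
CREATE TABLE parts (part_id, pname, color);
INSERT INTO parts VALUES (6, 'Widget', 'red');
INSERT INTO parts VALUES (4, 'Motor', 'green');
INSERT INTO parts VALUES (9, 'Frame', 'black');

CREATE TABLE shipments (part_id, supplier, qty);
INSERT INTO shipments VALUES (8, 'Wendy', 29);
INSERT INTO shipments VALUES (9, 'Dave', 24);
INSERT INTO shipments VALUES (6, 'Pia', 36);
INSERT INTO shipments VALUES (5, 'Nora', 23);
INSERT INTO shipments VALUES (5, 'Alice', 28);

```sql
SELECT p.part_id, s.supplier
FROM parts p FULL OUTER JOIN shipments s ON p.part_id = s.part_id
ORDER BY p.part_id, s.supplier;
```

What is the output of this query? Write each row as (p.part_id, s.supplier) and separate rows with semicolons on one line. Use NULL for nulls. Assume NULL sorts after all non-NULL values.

FULL OUTER JOIN keeps every row from both sides; unmatched rows get NULL for the other side's columns.
Matching on p.part_id = s.part_id.
Matched pairs: 2; unmatched p rows kept: 1; unmatched s rows kept: 3.

(4, NULL); (6, Pia); (9, Dave); (NULL, Alice); (NULL, Nora); (NULL, Wendy)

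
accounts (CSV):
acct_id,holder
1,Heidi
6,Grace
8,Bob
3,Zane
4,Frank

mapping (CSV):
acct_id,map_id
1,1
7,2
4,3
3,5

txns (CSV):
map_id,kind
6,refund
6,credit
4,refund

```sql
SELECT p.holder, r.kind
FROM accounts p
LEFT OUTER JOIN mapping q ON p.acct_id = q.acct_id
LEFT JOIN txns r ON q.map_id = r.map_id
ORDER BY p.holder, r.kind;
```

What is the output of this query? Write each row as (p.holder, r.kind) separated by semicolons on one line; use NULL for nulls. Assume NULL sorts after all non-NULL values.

Joins associate left-to-right: accounts LEFT JOIN mapping on acct_id gives 5 intermediate row(s).
Then LEFT JOIN `txns r` on map_id: each of those 5 rows is kept; rows whose q.map_id has no match in r get NULL for r's columns.

(Bob, NULL); (Frank, NULL); (Grace, NULL); (Heidi, NULL); (Zane, NULL)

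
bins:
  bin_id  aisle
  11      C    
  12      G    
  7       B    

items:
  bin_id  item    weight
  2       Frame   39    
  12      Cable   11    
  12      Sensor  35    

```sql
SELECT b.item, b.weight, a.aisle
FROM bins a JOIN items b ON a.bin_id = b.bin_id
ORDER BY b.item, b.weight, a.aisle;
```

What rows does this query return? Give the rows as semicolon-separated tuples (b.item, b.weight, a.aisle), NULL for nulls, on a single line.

(Cable, 11, G); (Sensor, 35, G)

INNER JOIN keeps only pairs where the ON condition holds.
Matching on a.bin_id = b.bin_id.
- a[0] bin_id=11 → no match; dropped.
- a[1] bin_id=12 → 2 match(es) in b → 2 row(s).
- a[2] bin_id=7 → no match; dropped.
After projecting and ordering:
b.item | b.weight | a.aisle
Cable | 11 | G
Sensor | 35 | G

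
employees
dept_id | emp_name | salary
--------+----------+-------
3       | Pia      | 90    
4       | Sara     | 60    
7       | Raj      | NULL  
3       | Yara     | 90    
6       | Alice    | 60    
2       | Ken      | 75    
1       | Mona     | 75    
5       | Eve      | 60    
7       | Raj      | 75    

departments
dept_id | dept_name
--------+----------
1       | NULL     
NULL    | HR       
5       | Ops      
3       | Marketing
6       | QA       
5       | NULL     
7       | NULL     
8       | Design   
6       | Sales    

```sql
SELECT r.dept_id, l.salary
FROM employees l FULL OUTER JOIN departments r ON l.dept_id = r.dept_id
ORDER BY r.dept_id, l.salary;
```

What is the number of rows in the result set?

FULL OUTER JOIN keeps every row from both sides; unmatched rows get NULL for the other side's columns.
Matching on l.dept_id = r.dept_id. A NULL in a compared column never satisfies the condition.
- l (dept_id=3) pairs with 1 row(s) of r.
- l (dept_id=4) has no partner → padded with NULL.
- l (dept_id=7) pairs with 1 row(s) of r.
- l (dept_id=3) pairs with 1 row(s) of r.
- l (dept_id=6) pairs with 2 row(s) of r.
- l (dept_id=2) has no partner → padded with NULL.
- l (dept_id=1) pairs with 1 row(s) of r.
- l (dept_id=5) pairs with 2 row(s) of r.
- l (dept_id=7) pairs with 1 row(s) of r.
- 2 r row(s) had no l match → kept, l columns NULL.
Total: 9 matched + 4 padded = 13 rows.

13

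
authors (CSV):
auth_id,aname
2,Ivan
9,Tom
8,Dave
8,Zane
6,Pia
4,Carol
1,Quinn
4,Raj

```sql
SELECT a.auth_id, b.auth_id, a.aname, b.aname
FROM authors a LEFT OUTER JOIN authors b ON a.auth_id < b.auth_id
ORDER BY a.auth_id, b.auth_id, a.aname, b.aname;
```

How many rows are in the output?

LEFT JOIN keeps every row from `authors a`; unmatched rows get NULL for `authors b`'s columns.
Matching on a.auth_id < b.auth_id.
Matched pairs: 26; unmatched a rows kept: 1.
Total: 26 matched + 1 padded = 27 rows.

27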